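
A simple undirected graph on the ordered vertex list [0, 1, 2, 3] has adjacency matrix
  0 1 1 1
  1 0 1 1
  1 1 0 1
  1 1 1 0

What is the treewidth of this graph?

3

A width-3 tree decomposition is:
Bags: B1 = {0, 1, 2, 3}
Tree: (single bag)
A single bag containing all 4 vertices is trivially a valid decomposition of width 3. For the lower bound, the 4 vertices {0, 1, 2, 3} are pairwise adjacent, and any tree decomposition puts a clique entirely inside one bag — forcing width ≥ 3. The upper and lower bounds meet at 3, so that is the treewidth.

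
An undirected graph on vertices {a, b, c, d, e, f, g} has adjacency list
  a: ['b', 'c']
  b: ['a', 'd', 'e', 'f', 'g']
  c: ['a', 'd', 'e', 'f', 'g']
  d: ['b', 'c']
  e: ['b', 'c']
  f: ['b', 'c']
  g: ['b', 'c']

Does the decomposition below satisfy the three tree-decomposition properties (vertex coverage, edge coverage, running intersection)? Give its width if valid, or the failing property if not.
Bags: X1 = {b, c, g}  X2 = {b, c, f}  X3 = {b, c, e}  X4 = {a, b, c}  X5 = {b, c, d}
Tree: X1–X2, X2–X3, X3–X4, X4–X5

Yes; width 2.

Checking the three conditions: (i) the bags cover all of {a, b, c, d, e, f, g}; (ii) for each edge, some bag contains both endpoints; (iii) the bags containing any fixed vertex form a subtree. All hold, so the decomposition is valid with width 3 − 1 = 2.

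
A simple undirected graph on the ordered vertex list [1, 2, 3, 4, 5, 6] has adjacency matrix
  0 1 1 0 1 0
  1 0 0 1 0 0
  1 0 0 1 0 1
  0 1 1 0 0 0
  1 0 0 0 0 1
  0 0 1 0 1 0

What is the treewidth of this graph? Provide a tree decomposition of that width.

Each bag holds 3 vertices, so the decomposition has width 2, which upper-bounds the treewidth. For the lower bound, G contains the cycle 2–4–3–1–2, so G is not a forest; only forests have treewidth ≤ 1, hence tw(G) ≥ 2. Therefore the treewidth is 2.

Treewidth 2.
One optimal decomposition is:
Bags: B1 = {1, 2, 4}  B2 = {1, 3, 4}  B3 = {1, 3, 5}  B4 = {3, 5, 6}
Tree: B1–B2, B2–B3, B3–B4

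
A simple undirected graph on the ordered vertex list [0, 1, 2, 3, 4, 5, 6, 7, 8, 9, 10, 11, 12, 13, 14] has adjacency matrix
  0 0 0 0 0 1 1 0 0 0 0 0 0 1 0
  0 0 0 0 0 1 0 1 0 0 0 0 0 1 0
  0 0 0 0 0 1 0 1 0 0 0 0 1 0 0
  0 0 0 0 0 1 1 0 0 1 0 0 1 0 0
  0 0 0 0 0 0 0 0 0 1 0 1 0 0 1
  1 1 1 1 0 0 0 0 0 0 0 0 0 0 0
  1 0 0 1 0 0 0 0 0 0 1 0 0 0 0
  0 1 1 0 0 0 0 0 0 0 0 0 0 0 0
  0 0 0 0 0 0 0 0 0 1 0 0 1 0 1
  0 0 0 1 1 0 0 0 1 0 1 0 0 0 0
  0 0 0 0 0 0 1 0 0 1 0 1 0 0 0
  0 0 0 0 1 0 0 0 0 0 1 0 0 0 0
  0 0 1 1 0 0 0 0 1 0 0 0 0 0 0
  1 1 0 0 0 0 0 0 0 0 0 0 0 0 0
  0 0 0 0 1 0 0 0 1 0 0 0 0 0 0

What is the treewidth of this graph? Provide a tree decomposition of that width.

Treewidth 3.
One such decomposition:
Bags: B1 = {4, 8, 11, 14}  B2 = {4, 8, 9, 11}  B3 = {8, 9, 10, 11}  B4 = {8, 9, 10, 12}  B5 = {3, 9, 10, 12}  B6 = {3, 6, 10, 12}  B7 = {2, 3, 6, 12}  B8 = {2, 3, 5, 6}  B9 = {0, 2, 5, 6}  B10 = {0, 2, 5, 7}  B11 = {0, 1, 5, 7}  B12 = {0, 1, 7, 13}
Tree: B1–B2, B2–B3, B3–B4, B4–B5, B5–B6, B6–B7, B7–B8, B8–B9, B9–B10, B10–B11, B11–B12

The largest bag has 4 vertices, giving width 3; this decomposition certifies tw(G) ≤ 3. For the lower bound: the 4 vertex sets {4,11,14}, {8}, {9}, {3,6,10,12} are disjoint, each induces a connected subgraph, and every pair is joined by at least one edge of G. Contracting each set to a single vertex therefore yields K_{4} as a minor, and since treewidth is minor-monotone, tw(G) ≥ tw(K_{4}) = 3. The upper and lower bounds meet at 3, so that is the treewidth.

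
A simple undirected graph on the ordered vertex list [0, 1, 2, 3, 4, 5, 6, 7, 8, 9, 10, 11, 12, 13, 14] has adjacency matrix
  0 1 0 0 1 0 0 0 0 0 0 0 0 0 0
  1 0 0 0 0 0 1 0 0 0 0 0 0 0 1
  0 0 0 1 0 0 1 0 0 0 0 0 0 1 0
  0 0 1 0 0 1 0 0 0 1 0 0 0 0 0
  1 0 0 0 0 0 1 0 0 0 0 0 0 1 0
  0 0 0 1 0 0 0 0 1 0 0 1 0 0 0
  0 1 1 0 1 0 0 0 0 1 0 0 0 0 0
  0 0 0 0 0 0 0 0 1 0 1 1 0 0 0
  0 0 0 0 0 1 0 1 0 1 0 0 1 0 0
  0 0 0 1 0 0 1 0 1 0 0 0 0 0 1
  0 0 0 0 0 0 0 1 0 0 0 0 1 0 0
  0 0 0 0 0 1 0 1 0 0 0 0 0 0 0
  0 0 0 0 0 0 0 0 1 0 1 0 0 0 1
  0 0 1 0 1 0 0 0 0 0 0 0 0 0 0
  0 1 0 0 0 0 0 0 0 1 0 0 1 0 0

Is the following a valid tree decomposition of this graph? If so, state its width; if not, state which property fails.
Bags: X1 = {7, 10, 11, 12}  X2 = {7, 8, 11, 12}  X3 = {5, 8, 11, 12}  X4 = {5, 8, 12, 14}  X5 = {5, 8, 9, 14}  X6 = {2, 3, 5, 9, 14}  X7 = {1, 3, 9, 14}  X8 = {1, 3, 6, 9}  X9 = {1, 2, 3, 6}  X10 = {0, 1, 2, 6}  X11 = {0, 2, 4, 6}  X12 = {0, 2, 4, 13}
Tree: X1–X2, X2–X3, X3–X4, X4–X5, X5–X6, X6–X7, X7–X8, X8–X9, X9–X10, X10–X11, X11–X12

No — bags containing vertex 2 are not connected in the tree.

A tree decomposition must satisfy three properties: every vertex lies in some bag; for every edge, both endpoints lie together in some bag; and for every vertex, the bags containing it form a connected subtree. Here bags containing vertex 2 are not connected in the tree, so the decomposition is invalid.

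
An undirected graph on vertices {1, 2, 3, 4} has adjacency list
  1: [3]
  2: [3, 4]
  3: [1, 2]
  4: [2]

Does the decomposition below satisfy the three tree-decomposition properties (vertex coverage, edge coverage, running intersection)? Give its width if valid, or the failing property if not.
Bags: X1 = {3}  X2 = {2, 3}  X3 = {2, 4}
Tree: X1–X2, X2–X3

No — vertex 1 appears in no bag.

A tree decomposition must satisfy three properties: every vertex lies in some bag; for every edge, both endpoints lie together in some bag; and for every vertex, the bags containing it form a connected subtree. Here vertex 1 appears in no bag, so the decomposition is invalid.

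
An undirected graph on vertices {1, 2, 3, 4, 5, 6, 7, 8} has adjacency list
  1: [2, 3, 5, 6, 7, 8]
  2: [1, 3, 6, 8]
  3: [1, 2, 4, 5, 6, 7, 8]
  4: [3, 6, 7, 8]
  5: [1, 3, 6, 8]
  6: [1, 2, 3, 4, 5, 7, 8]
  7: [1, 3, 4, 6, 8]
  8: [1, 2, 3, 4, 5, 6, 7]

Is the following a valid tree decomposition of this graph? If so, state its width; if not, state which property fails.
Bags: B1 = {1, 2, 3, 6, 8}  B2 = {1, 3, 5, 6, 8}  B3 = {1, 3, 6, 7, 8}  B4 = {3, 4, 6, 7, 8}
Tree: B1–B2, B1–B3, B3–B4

Checking the three conditions: (i) the bags cover all of {1, 2, 3, 4, 5, 6, 7, 8}; (ii) for each edge, some bag contains both endpoints; (iii) the bags containing any fixed vertex form a subtree. All hold, so the decomposition is valid with width 5 − 1 = 4.

Yes; width 4.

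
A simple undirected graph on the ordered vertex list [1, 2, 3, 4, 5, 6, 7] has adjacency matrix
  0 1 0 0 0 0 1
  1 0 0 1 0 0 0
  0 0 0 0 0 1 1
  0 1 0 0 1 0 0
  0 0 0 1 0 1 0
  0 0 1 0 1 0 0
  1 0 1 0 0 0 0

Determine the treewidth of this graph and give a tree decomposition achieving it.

Treewidth 2.
One such decomposition:
Bags: B1 = {3, 6, 7}  B2 = {1, 6, 7}  B3 = {1, 2, 6}  B4 = {2, 4, 6}  B5 = {4, 5, 6}
Tree: B1–B2, B2–B3, B3–B4, B4–B5

Every bag has size at most 3, so the width is 3 − 1 = 2 and tw(G) ≤ 2. The edges 6–3–7–1–2–4–5–6 form a cycle, so G is not a tree and its treewidth is at least 2. Combining the bounds, tw(G) = 2.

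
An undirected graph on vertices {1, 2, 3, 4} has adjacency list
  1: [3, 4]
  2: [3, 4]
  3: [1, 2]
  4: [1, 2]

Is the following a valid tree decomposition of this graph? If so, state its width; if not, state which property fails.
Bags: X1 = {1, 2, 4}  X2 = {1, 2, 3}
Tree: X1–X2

Vertex coverage: the bags together contain {1, 2, 3, 4}, the full vertex set. Edge coverage: each edge of G has both endpoints in at least one bag. Running intersection: for every vertex, the bags containing it form a connected subtree. All three properties hold, so this is a valid tree decomposition of width max|bag| − 1 = 2, and hence tw(G) ≤ 2.

Yes; width 2.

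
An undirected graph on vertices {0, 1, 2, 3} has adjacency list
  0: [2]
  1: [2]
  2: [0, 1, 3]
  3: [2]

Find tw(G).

A width-1 tree decomposition is:
Bags: B1 = {0, 2}  B2 = {2, 3}  B3 = {1, 2}
Tree: B1–B2, B2–B3
The largest bag has 2 vertices, giving width 1; this decomposition certifies tw(G) ≤ 1. G has an edge, so its treewidth is at least 1. Combining the bounds, tw(G) = 1.

1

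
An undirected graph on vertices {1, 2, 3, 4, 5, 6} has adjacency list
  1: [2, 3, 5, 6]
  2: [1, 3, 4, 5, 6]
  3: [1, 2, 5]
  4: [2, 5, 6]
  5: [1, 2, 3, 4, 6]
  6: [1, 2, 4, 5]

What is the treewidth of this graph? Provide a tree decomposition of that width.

Every bag has size at most 4, so the width is 4 − 1 = 3 and tw(G) ≤ 3. For the lower bound, the 4 vertices {1, 2, 3, 5} are pairwise adjacent, and any tree decomposition puts a clique entirely inside one bag — forcing width ≥ 3. The upper and lower bounds meet at 3, so that is the treewidth.

Treewidth 3.
One such decomposition:
Bags: B1 = {1, 2, 5, 6}  B2 = {2, 4, 5, 6}  B3 = {1, 2, 3, 5}
Tree: B1–B2, B1–B3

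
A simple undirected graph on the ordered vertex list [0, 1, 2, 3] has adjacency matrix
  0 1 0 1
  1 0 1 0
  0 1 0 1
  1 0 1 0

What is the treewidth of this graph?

2

A width-2 tree decomposition is:
Bags: B1 = {0, 2, 3}  B2 = {0, 1, 2}
Tree: B1–B2
The largest bag has 3 vertices, giving width 2; this decomposition certifies tw(G) ≤ 2. The edges 2–3–0–1–2 form a cycle, so G is not a tree and its treewidth is at least 2. Hence tw(G) = 2 exactly.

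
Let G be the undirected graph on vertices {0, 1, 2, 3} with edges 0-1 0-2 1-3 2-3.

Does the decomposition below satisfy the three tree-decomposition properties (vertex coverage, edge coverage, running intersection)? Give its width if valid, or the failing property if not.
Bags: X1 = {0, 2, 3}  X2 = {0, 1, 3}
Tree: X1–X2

Yes; width 2.

Vertex coverage: the bags together contain {0, 1, 2, 3}, the full vertex set. Edge coverage: each edge of G has both endpoints in at least one bag. Running intersection: for every vertex, the bags containing it form a connected subtree. All three properties hold, so this is a valid tree decomposition of width max|bag| − 1 = 2, and hence tw(G) ≤ 2.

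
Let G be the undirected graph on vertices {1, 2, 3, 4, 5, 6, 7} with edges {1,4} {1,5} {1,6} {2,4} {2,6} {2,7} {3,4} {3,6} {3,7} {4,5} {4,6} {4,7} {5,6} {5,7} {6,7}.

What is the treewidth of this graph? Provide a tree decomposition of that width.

Every bag has size at most 4, so the width is 4 − 1 = 3 and tw(G) ≤ 3. Conversely, {1, 4, 5, 6} is a clique of size 4, and the vertices of any clique must share a bag in every tree decomposition; so some bag has ≥ 4 vertices and tw(G) ≥ 3. The upper and lower bounds meet at 3, so that is the treewidth.

Treewidth 3.
One optimal decomposition is:
Bags: B1 = {4, 5, 6, 7}  B2 = {3, 4, 6, 7}  B3 = {2, 4, 6, 7}  B4 = {1, 4, 5, 6}
Tree: B1–B2, B2–B3, B1–B4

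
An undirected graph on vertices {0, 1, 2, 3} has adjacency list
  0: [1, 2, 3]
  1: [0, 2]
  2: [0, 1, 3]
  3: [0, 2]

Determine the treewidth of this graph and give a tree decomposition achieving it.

Treewidth 2.
One such decomposition:
Bags: B1 = {0, 1, 2}  B2 = {0, 2, 3}
Tree: B1–B2

Every bag has size at most 3, so the width is 3 − 1 = 2 and tw(G) ≤ 2. On the other hand G contains the 3-clique {0, 1, 2}. A clique must lie in a single bag of any decomposition, so no decomposition can have width below 2. The upper and lower bounds meet at 2, so that is the treewidth.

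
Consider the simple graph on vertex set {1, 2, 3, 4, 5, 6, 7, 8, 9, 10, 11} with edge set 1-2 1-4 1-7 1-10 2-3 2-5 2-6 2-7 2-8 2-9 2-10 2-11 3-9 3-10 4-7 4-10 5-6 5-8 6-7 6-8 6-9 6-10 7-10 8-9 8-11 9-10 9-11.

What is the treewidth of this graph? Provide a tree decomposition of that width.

The largest bag has 4 vertices, giving width 3; this decomposition certifies tw(G) ≤ 3. Conversely, {2, 8, 9, 11} is a clique of size 4, and the vertices of any clique must share a bag in every tree decomposition; so some bag has ≥ 4 vertices and tw(G) ≥ 3. Therefore the treewidth is 3.

Treewidth 3.
One optimal decomposition is:
Bags: B1 = {2, 6, 8, 9}  B2 = {2, 8, 9, 11}  B3 = {2, 6, 9, 10}  B4 = {2, 6, 7, 10}  B5 = {2, 5, 6, 8}  B6 = {1, 2, 7, 10}  B7 = {2, 3, 9, 10}  B8 = {1, 4, 7, 10}
Tree: B1–B2, B1–B3, B3–B4, B1–B5, B4–B6, B3–B7, B6–B8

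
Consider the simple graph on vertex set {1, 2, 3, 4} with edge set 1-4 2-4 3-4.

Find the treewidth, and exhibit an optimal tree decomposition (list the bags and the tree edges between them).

Every bag has size at most 2, so the width is 2 − 1 = 1 and tw(G) ≤ 1. G has an edge, so its treewidth is at least 1. Hence tw(G) = 1 exactly.

Treewidth 1.
One optimal decomposition is:
Bags: B1 = {2, 4}  B2 = {1, 4}  B3 = {3, 4}
Tree: B1–B2, B1–B3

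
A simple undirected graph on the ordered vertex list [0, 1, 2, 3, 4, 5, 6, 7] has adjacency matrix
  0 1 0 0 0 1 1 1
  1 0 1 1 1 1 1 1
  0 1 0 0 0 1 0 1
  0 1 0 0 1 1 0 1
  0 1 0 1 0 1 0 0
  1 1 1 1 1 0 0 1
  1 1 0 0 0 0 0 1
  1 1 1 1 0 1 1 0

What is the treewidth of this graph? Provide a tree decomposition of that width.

Every bag has size at most 4, so the width is 4 − 1 = 3 and tw(G) ≤ 3. On the other hand G contains the 4-clique {1, 3, 4, 5}. A clique must lie in a single bag of any decomposition, so no decomposition can have width below 3. The upper and lower bounds meet at 3, so that is the treewidth.

Treewidth 3.
One such decomposition:
Bags: B1 = {0, 1, 5, 7}  B2 = {1, 3, 5, 7}  B3 = {1, 2, 5, 7}  B4 = {0, 1, 6, 7}  B5 = {1, 3, 4, 5}
Tree: B1–B2, B1–B3, B1–B4, B2–B5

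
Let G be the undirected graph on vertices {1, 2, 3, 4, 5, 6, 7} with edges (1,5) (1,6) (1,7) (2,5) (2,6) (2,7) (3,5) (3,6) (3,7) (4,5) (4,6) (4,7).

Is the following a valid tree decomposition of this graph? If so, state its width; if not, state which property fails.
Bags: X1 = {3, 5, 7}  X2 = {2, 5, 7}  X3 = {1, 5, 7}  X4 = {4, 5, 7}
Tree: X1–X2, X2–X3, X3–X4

A tree decomposition must satisfy three properties: every vertex lies in some bag; for every edge, both endpoints lie together in some bag; and for every vertex, the bags containing it form a connected subtree. Here vertex 6 appears in no bag, so the decomposition is invalid.

No — vertex 6 appears in no bag.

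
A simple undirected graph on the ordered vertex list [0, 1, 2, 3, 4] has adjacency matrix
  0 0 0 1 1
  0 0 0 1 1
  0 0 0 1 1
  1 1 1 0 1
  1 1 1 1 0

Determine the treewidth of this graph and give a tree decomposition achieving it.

The largest bag has 3 vertices, giving width 2; this decomposition certifies tw(G) ≤ 2. Conversely, {0, 3, 4} is a clique of size 3, and the vertices of any clique must share a bag in every tree decomposition; so some bag has ≥ 3 vertices and tw(G) ≥ 2. Therefore the treewidth is 2.

Treewidth 2.
Bags: B1 = {2, 3, 4}  B2 = {0, 3, 4}  B3 = {1, 3, 4}
Tree: B1–B2, B1–B3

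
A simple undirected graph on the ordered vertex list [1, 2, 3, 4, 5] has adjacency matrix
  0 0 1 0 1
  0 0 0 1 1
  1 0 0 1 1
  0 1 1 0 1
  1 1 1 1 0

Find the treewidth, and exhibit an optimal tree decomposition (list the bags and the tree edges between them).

Treewidth 2.
One such decomposition:
Bags: B1 = {1, 3, 5}  B2 = {3, 4, 5}  B3 = {2, 4, 5}
Tree: B1–B2, B2–B3

The largest bag has 3 vertices, giving width 2; this decomposition certifies tw(G) ≤ 2. Conversely, {2, 4, 5} is a clique of size 3, and the vertices of any clique must share a bag in every tree decomposition; so some bag has ≥ 3 vertices and tw(G) ≥ 2. Hence tw(G) = 2 exactly.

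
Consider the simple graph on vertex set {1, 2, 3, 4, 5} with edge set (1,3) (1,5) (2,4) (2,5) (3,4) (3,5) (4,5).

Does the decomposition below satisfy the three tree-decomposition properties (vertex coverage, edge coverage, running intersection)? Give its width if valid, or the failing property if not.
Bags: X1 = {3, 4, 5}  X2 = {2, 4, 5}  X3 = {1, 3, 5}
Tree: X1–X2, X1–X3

Yes; width 2.

Vertex coverage: the bags together contain {1, 2, 3, 4, 5}, the full vertex set. Edge coverage: each edge of G has both endpoints in at least one bag. Running intersection: for every vertex, the bags containing it form a connected subtree. All three properties hold, so this is a valid tree decomposition of width max|bag| − 1 = 2, and hence tw(G) ≤ 2.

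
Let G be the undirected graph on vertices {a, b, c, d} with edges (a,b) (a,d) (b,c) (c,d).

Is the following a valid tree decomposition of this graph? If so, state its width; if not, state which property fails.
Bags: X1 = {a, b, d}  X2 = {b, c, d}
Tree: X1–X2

Yes; width 2.

Vertex coverage: the bags together contain {a, b, c, d}, the full vertex set. Edge coverage: each edge of G has both endpoints in at least one bag. Running intersection: for every vertex, the bags containing it form a connected subtree. All three properties hold, so this is a valid tree decomposition of width max|bag| − 1 = 2, and hence tw(G) ≤ 2.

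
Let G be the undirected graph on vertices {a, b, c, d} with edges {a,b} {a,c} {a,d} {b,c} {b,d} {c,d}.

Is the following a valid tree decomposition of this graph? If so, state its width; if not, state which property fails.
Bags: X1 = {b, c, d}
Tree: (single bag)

A tree decomposition must satisfy three properties: every vertex lies in some bag; for every edge, both endpoints lie together in some bag; and for every vertex, the bags containing it form a connected subtree. Here vertex a appears in no bag, so the decomposition is invalid.

No — vertex a appears in no bag.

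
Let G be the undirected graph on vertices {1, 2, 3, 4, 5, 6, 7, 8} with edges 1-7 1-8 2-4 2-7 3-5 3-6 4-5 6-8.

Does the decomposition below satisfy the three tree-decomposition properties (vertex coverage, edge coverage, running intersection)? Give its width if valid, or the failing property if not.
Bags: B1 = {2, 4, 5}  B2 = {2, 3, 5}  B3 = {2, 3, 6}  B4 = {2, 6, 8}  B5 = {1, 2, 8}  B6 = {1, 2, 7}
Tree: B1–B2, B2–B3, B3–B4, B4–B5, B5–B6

Vertex coverage: the bags together contain {1, 2, 3, 4, 5, 6, 7, 8}, the full vertex set. Edge coverage: each edge of G has both endpoints in at least one bag. Running intersection: for every vertex, the bags containing it form a connected subtree. All three properties hold, so this is a valid tree decomposition of width max|bag| − 1 = 2, and hence tw(G) ≤ 2.

Yes; width 2.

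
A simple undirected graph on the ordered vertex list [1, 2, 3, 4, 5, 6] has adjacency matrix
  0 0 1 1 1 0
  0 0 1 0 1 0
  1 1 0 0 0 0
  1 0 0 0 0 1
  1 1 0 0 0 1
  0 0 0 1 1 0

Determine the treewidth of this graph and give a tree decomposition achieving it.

Treewidth 2.
One such decomposition:
Bags: B1 = {2, 3, 5}  B2 = {1, 3, 5}  B3 = {1, 5, 6}  B4 = {1, 4, 6}
Tree: B1–B2, B2–B3, B3–B4

Each bag holds 3 vertices, so the decomposition has width 2, which upper-bounds the treewidth. Since 2–3–1–5–2 is a cycle in G, G is not acyclic. Forests are exactly the graphs of treewidth ≤ 1, so tw(G) ≥ 2. Combining the bounds, tw(G) = 2.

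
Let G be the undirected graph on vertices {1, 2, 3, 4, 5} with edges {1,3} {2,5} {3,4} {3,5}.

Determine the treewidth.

A width-1 tree decomposition is:
Bags: B1 = {3, 5}  B2 = {1, 3}  B3 = {3, 4}  B4 = {2, 5}
Tree: B1–B2, B1–B3, B1–B4
The largest bag has 2 vertices, giving width 1; this decomposition certifies tw(G) ≤ 1. Any graph with an edge has treewidth ≥ 1, and G has the edge 3–5. Therefore the treewidth is 1.

1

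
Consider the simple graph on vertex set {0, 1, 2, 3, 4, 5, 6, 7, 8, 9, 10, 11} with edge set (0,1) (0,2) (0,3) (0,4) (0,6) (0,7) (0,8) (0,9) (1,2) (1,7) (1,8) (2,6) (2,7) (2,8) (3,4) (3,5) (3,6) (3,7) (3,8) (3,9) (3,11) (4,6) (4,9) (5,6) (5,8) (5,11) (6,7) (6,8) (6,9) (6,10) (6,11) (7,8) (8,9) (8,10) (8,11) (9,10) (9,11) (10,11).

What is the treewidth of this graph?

4

A width-4 tree decomposition is:
Bags: B1 = {0, 3, 6, 7, 8}  B2 = {0, 3, 6, 8, 9}  B3 = {0, 2, 6, 7, 8}  B4 = {0, 3, 4, 6, 9}  B5 = {3, 6, 8, 9, 11}  B6 = {0, 1, 2, 7, 8}  B7 = {3, 5, 6, 8, 11}  B8 = {6, 8, 9, 10, 11}
Tree: B1–B2, B1–B3, B2–B4, B2–B5, B3–B6, B5–B7, B5–B8
The largest bag has 5 vertices, giving width 4; this decomposition certifies tw(G) ≤ 4. On the other hand G contains the 5-clique {0, 1, 2, 7, 8}. A clique must lie in a single bag of any decomposition, so no decomposition can have width below 4. Therefore the treewidth is 4.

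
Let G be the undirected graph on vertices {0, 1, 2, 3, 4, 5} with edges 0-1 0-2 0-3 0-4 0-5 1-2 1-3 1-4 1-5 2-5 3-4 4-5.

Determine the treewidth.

3

A width-3 tree decomposition is:
Bags: B1 = {0, 1, 2, 5}  B2 = {0, 1, 4, 5}  B3 = {0, 1, 3, 4}
Tree: B1–B2, B2–B3
Every bag has size at most 4, so the width is 4 − 1 = 3 and tw(G) ≤ 3. For the lower bound, the 4 vertices {0, 1, 2, 5} are pairwise adjacent, and any tree decomposition puts a clique entirely inside one bag — forcing width ≥ 3. Therefore the treewidth is 3.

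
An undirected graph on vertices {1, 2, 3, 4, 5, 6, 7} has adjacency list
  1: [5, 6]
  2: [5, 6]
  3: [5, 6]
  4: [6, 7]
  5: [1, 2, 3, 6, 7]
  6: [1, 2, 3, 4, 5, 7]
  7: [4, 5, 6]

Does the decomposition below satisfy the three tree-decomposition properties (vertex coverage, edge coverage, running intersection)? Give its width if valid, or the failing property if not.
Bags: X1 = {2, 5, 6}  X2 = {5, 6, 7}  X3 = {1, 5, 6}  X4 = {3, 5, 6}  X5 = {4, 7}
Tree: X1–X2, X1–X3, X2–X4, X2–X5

A tree decomposition must satisfy three properties: every vertex lies in some bag; for every edge, both endpoints lie together in some bag; and for every vertex, the bags containing it form a connected subtree. Here edge (6,4) lies in no bag, so the decomposition is invalid.

No — edge (6,4) lies in no bag.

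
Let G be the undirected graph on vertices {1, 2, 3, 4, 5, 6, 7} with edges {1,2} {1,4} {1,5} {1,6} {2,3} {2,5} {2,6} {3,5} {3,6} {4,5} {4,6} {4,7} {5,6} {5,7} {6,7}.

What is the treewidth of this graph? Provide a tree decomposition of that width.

Treewidth 3.
One optimal decomposition is:
Bags: B1 = {1, 2, 5, 6}  B2 = {2, 3, 5, 6}  B3 = {1, 4, 5, 6}  B4 = {4, 5, 6, 7}
Tree: B1–B2, B1–B3, B3–B4

Every bag has size at most 4, so the width is 4 − 1 = 3 and tw(G) ≤ 3. On the other hand G contains the 4-clique {1, 2, 5, 6}. A clique must lie in a single bag of any decomposition, so no decomposition can have width below 3. Hence tw(G) = 3 exactly.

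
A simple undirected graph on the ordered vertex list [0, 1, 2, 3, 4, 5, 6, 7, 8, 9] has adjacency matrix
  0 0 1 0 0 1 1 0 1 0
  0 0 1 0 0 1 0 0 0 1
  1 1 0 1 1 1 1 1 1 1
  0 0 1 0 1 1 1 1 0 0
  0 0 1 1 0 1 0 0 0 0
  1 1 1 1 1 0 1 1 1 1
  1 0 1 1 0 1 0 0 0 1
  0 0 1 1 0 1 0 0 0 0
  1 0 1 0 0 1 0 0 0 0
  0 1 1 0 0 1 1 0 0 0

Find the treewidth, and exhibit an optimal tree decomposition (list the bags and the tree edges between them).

Treewidth 3.
One optimal decomposition is:
Bags: B1 = {2, 3, 5, 6}  B2 = {0, 2, 5, 6}  B3 = {2, 5, 6, 9}  B4 = {0, 2, 5, 8}  B5 = {2, 3, 5, 7}  B6 = {1, 2, 5, 9}  B7 = {2, 3, 4, 5}
Tree: B1–B2, B1–B3, B2–B4, B1–B5, B3–B6, B5–B7

The largest bag has 4 vertices, giving width 3; this decomposition certifies tw(G) ≤ 3. For the lower bound, the 4 vertices {0, 2, 5, 8} are pairwise adjacent, and any tree decomposition puts a clique entirely inside one bag — forcing width ≥ 3. Therefore the treewidth is 3.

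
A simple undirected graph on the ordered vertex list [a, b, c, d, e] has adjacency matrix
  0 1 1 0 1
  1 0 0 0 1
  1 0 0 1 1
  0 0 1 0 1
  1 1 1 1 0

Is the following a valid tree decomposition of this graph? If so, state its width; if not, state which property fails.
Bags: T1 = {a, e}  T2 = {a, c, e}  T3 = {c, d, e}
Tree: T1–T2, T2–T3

A tree decomposition must satisfy three properties: every vertex lies in some bag; for every edge, both endpoints lie together in some bag; and for every vertex, the bags containing it form a connected subtree. Here vertex b appears in no bag, so the decomposition is invalid.

No — vertex b appears in no bag.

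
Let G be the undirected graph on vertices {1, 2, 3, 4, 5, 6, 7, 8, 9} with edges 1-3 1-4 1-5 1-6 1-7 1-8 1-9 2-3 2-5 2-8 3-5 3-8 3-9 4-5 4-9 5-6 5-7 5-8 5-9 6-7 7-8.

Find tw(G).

3

A width-3 tree decomposition is:
Bags: B1 = {1, 5, 6, 7}  B2 = {1, 5, 7, 8}  B3 = {1, 3, 5, 8}  B4 = {1, 3, 5, 9}  B5 = {2, 3, 5, 8}  B6 = {1, 4, 5, 9}
Tree: B1–B2, B2–B3, B3–B4, B3–B5, B4–B6
Each bag holds 4 vertices, so the decomposition has width 3, which upper-bounds the treewidth. For the lower bound, the 4 vertices {1, 3, 5, 8} are pairwise adjacent, and any tree decomposition puts a clique entirely inside one bag — forcing width ≥ 3. The upper and lower bounds meet at 3, so that is the treewidth.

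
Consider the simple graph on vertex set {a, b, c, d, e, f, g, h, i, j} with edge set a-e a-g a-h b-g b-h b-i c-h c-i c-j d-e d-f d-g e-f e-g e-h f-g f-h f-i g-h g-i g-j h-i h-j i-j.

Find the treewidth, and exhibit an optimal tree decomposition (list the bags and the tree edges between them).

Treewidth 3.
Bags: B1 = {g, h, i, j}  B2 = {f, g, h, i}  B3 = {b, g, h, i}  B4 = {e, f, g, h}  B5 = {d, e, f, g}  B6 = {a, e, g, h}  B7 = {c, h, i, j}
Tree: B1–B2, B2–B3, B2–B4, B4–B5, B4–B6, B1–B7

Each bag holds 4 vertices, so the decomposition has width 3, which upper-bounds the treewidth. Conversely, {d, e, f, g} is a clique of size 4, and the vertices of any clique must share a bag in every tree decomposition; so some bag has ≥ 4 vertices and tw(G) ≥ 3. The upper and lower bounds meet at 3, so that is the treewidth.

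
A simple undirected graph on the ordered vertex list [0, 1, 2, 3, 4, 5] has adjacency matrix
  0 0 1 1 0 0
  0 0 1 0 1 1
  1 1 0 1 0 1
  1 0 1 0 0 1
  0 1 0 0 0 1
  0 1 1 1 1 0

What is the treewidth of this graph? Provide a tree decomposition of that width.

Treewidth 2.
One such decomposition:
Bags: B1 = {1, 2, 5}  B2 = {2, 3, 5}  B3 = {1, 4, 5}  B4 = {0, 2, 3}
Tree: B1–B2, B1–B3, B2–B4

Each bag holds 3 vertices, so the decomposition has width 2, which upper-bounds the treewidth. For the lower bound, the 3 vertices {1, 2, 5} are pairwise adjacent, and any tree decomposition puts a clique entirely inside one bag — forcing width ≥ 2. The upper and lower bounds meet at 2, so that is the treewidth.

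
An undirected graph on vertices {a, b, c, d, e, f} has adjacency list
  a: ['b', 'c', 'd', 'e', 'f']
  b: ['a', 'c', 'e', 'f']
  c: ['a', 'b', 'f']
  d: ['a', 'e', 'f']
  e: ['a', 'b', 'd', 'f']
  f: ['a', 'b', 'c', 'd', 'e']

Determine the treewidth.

A width-3 tree decomposition is:
Bags: B1 = {a, b, e, f}  B2 = {a, d, e, f}  B3 = {a, b, c, f}
Tree: B1–B2, B1–B3
Each bag holds 4 vertices, so the decomposition has width 3, which upper-bounds the treewidth. On the other hand G contains the 4-clique {a, d, e, f}. A clique must lie in a single bag of any decomposition, so no decomposition can have width below 3. Therefore the treewidth is 3.

3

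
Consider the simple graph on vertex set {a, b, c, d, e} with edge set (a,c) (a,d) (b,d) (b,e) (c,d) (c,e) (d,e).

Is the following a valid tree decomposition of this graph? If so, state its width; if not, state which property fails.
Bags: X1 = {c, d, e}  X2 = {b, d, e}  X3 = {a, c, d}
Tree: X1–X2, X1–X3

Yes; width 2.

Vertex coverage: the bags together contain {a, b, c, d, e}, the full vertex set. Edge coverage: each edge of G has both endpoints in at least one bag. Running intersection: for every vertex, the bags containing it form a connected subtree. All three properties hold, so this is a valid tree decomposition of width max|bag| − 1 = 2, and hence tw(G) ≤ 2.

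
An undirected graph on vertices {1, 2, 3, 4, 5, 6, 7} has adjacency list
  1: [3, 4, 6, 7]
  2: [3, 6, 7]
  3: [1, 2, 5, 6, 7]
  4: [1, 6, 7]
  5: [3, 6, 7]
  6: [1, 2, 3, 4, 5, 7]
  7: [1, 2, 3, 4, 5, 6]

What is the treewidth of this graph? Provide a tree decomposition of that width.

The largest bag has 4 vertices, giving width 3; this decomposition certifies tw(G) ≤ 3. On the other hand G contains the 4-clique {1, 3, 6, 7}. A clique must lie in a single bag of any decomposition, so no decomposition can have width below 3. The upper and lower bounds meet at 3, so that is the treewidth.

Treewidth 3.
Bags: B1 = {3, 5, 6, 7}  B2 = {2, 3, 6, 7}  B3 = {1, 3, 6, 7}  B4 = {1, 4, 6, 7}
Tree: B1–B2, B2–B3, B3–B4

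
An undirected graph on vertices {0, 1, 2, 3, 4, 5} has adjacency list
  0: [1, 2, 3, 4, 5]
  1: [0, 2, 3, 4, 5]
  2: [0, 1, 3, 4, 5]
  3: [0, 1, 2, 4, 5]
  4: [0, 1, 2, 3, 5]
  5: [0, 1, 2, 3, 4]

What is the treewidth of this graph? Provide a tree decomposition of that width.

Treewidth 5.
Bags: B1 = {0, 1, 2, 3, 4, 5}
Tree: (single bag)

With just one bag of size 6, the width is 6 − 1 = 5, so tw(G) ≤ 5. For the lower bound, the 6 vertices {0, 1, 2, 3, 4, 5} are pairwise adjacent, and any tree decomposition puts a clique entirely inside one bag — forcing width ≥ 5. The upper and lower bounds meet at 5, so that is the treewidth.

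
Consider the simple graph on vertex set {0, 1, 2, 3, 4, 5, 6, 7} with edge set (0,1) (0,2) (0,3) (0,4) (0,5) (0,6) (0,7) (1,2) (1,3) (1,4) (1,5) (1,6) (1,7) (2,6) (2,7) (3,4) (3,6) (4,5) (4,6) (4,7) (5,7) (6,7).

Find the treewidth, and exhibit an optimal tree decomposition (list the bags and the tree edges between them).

Treewidth 4.
One such decomposition:
Bags: B1 = {0, 1, 3, 4, 6}  B2 = {0, 1, 4, 6, 7}  B3 = {0, 1, 2, 6, 7}  B4 = {0, 1, 4, 5, 7}
Tree: B1–B2, B2–B3, B2–B4

Every bag has size at most 5, so the width is 5 − 1 = 4 and tw(G) ≤ 4. For the lower bound, the 5 vertices {0, 1, 2, 6, 7} are pairwise adjacent, and any tree decomposition puts a clique entirely inside one bag — forcing width ≥ 4. Combining the bounds, tw(G) = 4.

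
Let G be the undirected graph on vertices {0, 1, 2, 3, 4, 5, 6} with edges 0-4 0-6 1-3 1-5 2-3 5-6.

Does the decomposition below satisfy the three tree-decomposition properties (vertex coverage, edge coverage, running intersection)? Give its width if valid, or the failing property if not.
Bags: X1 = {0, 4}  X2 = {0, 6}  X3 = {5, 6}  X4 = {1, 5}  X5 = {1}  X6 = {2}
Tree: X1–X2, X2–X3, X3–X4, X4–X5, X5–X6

A tree decomposition must satisfy three properties: every vertex lies in some bag; for every edge, both endpoints lie together in some bag; and for every vertex, the bags containing it form a connected subtree. Here vertex 3 appears in no bag, so the decomposition is invalid.

No — vertex 3 appears in no bag.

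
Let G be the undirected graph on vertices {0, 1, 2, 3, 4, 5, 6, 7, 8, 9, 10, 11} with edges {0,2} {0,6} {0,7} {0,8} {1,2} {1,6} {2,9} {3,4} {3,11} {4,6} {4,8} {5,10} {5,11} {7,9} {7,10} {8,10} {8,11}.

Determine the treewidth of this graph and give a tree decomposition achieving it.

Treewidth 3.
Bags: B1 = {1, 2, 7, 9}  B2 = {0, 1, 2, 7}  B3 = {0, 1, 6, 7}  B4 = {0, 6, 7, 10}  B5 = {0, 6, 8, 10}  B6 = {4, 6, 8, 10}  B7 = {4, 5, 8, 10}  B8 = {4, 5, 8, 11}  B9 = {3, 4, 5, 11}
Tree: B1–B2, B2–B3, B3–B4, B4–B5, B5–B6, B6–B7, B7–B8, B8–B9

The largest bag has 4 vertices, giving width 3; this decomposition certifies tw(G) ≤ 3. For the lower bound: the 4 vertex sets {1,2,9}, {7}, {0}, {4,6,8,10} are disjoint, each induces a connected subgraph, and every pair is joined by at least one edge of G. Contracting each set to a single vertex therefore yields K_{4} as a minor, and since treewidth is minor-monotone, tw(G) ≥ tw(K_{4}) = 3. Therefore the treewidth is 3.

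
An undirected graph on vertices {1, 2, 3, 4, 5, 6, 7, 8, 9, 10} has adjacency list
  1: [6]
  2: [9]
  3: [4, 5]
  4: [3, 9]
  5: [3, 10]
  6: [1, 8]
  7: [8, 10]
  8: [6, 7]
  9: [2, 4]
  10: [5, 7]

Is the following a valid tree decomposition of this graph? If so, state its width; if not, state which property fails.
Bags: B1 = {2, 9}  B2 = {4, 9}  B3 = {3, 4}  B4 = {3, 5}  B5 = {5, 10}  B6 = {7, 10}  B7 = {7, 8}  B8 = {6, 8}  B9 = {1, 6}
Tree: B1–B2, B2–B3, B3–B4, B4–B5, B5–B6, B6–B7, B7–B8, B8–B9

Every vertex of G appears in some bag (union = {1, 2, 3, 4, 5, 6, 7, 8, 9, 10}); every edge is covered by a bag; and for each vertex v the set of bags containing v is connected in the bag tree. The decomposition is therefore valid. The largest bag has 2 vertices, so the width is 1.

Yes; width 1.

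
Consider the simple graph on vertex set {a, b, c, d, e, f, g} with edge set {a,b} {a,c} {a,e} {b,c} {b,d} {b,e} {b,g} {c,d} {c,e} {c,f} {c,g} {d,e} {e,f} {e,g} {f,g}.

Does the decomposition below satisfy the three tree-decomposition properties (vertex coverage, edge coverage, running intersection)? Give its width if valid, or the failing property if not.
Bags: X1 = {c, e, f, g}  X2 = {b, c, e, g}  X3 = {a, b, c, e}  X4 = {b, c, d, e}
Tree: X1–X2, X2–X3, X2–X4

Vertex coverage: the bags together contain {a, b, c, d, e, f, g}, the full vertex set. Edge coverage: each edge of G has both endpoints in at least one bag. Running intersection: for every vertex, the bags containing it form a connected subtree. All three properties hold, so this is a valid tree decomposition of width max|bag| − 1 = 3, and hence tw(G) ≤ 3.

Yes; width 3.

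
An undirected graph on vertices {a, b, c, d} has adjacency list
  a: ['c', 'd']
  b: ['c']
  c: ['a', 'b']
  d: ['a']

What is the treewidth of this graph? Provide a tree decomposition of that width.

Treewidth 1.
Bags: B1 = {a, c}  B2 = {b, c}  B3 = {a, d}
Tree: B1–B2, B1–B3

Each bag holds 2 vertices, so the decomposition has width 1, which upper-bounds the treewidth. Since G has at least one edge (e.g. a–c), it is not an edgeless graph, so tw(G) ≥ 1. Combining the bounds, tw(G) = 1.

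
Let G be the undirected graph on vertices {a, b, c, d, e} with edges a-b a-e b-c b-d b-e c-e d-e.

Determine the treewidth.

2

A width-2 tree decomposition is:
Bags: B1 = {b, c, e}  B2 = {b, d, e}  B3 = {a, b, e}
Tree: B1–B2, B1–B3
The largest bag has 3 vertices, giving width 2; this decomposition certifies tw(G) ≤ 2. Conversely, {b, d, e} is a clique of size 3, and the vertices of any clique must share a bag in every tree decomposition; so some bag has ≥ 3 vertices and tw(G) ≥ 2. The upper and lower bounds meet at 2, so that is the treewidth.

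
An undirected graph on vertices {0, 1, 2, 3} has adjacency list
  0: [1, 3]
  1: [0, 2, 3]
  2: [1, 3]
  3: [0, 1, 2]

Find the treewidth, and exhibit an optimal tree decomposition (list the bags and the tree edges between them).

Treewidth 2.
One such decomposition:
Bags: B1 = {1, 2, 3}  B2 = {0, 1, 3}
Tree: B1–B2

The largest bag has 3 vertices, giving width 2; this decomposition certifies tw(G) ≤ 2. On the other hand G contains the 3-clique {0, 1, 3}. A clique must lie in a single bag of any decomposition, so no decomposition can have width below 2. The upper and lower bounds meet at 2, so that is the treewidth.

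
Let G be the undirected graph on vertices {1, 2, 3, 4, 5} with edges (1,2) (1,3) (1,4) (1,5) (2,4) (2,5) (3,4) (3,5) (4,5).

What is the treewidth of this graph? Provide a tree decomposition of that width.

Treewidth 3.
One optimal decomposition is:
Bags: B1 = {1, 3, 4, 5}  B2 = {1, 2, 4, 5}
Tree: B1–B2

Each bag holds 4 vertices, so the decomposition has width 3, which upper-bounds the treewidth. Conversely, {1, 2, 4, 5} is a clique of size 4, and the vertices of any clique must share a bag in every tree decomposition; so some bag has ≥ 4 vertices and tw(G) ≥ 3. The upper and lower bounds meet at 3, so that is the treewidth.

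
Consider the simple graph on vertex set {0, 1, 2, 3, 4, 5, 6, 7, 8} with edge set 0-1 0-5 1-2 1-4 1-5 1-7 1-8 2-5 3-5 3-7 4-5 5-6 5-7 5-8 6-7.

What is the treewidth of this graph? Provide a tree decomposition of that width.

Every bag has size at most 3, so the width is 3 − 1 = 2 and tw(G) ≤ 2. For the lower bound, the 3 vertices {0, 1, 5} are pairwise adjacent, and any tree decomposition puts a clique entirely inside one bag — forcing width ≥ 2. Combining the bounds, tw(G) = 2.

Treewidth 2.
One such decomposition:
Bags: B1 = {1, 4, 5}  B2 = {1, 5, 7}  B3 = {1, 2, 5}  B4 = {3, 5, 7}  B5 = {0, 1, 5}  B6 = {5, 6, 7}  B7 = {1, 5, 8}
Tree: B1–B2, B1–B3, B2–B4, B3–B5, B2–B6, B1–B7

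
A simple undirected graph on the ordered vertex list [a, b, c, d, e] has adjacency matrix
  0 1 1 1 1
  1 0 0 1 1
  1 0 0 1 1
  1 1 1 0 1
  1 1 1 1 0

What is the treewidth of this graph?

3

A width-3 tree decomposition is:
Bags: B1 = {a, b, d, e}  B2 = {a, c, d, e}
Tree: B1–B2
Each bag holds 4 vertices, so the decomposition has width 3, which upper-bounds the treewidth. Conversely, {a, c, d, e} is a clique of size 4, and the vertices of any clique must share a bag in every tree decomposition; so some bag has ≥ 4 vertices and tw(G) ≥ 3. Hence tw(G) = 3 exactly.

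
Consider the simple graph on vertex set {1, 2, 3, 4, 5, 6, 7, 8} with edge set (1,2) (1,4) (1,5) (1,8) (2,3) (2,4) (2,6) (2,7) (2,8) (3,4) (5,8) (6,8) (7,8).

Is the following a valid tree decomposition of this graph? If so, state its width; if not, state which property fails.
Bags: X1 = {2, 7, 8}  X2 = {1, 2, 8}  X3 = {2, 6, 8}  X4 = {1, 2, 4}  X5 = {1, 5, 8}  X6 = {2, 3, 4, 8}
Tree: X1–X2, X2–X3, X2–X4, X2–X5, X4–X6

No — bags containing vertex 8 are not connected in the tree.

A tree decomposition must satisfy three properties: every vertex lies in some bag; for every edge, both endpoints lie together in some bag; and for every vertex, the bags containing it form a connected subtree. Here bags containing vertex 8 are not connected in the tree, so the decomposition is invalid.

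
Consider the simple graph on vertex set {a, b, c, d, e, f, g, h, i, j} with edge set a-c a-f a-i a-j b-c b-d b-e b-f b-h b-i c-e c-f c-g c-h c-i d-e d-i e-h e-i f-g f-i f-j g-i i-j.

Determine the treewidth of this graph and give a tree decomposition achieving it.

Treewidth 3.
Bags: B1 = {a, c, f, i}  B2 = {b, c, f, i}  B3 = {b, c, e, i}  B4 = {b, c, e, h}  B5 = {a, f, i, j}  B6 = {b, d, e, i}  B7 = {c, f, g, i}
Tree: B1–B2, B2–B3, B3–B4, B1–B5, B3–B6, B2–B7

Each bag holds 4 vertices, so the decomposition has width 3, which upper-bounds the treewidth. On the other hand G contains the 4-clique {b, c, e, h}. A clique must lie in a single bag of any decomposition, so no decomposition can have width below 3. Hence tw(G) = 3 exactly.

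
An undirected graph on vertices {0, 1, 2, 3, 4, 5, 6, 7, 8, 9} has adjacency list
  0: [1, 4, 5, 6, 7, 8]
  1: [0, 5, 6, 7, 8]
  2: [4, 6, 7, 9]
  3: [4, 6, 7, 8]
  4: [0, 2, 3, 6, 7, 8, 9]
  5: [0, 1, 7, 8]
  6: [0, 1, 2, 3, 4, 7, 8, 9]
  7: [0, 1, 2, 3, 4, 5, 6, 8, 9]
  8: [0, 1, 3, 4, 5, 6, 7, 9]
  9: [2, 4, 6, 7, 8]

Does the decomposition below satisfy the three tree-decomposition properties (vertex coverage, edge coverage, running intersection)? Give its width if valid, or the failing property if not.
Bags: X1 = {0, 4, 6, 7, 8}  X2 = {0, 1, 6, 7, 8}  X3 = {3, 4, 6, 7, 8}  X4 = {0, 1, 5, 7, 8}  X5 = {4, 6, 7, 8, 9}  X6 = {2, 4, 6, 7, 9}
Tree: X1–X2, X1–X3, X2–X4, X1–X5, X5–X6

Checking the three conditions: (i) the bags cover all of {0, 1, 2, 3, 4, 5, 6, 7, 8, 9}; (ii) for each edge, some bag contains both endpoints; (iii) the bags containing any fixed vertex form a subtree. All hold, so the decomposition is valid with width 5 − 1 = 4.

Yes; width 4.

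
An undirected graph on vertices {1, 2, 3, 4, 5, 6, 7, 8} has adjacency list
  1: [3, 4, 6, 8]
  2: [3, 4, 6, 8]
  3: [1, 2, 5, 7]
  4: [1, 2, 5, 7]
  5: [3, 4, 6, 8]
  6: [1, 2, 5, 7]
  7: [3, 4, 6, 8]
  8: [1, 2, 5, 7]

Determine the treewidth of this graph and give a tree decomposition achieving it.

Every bag has size at most 5, so the width is 5 − 1 = 4 and tw(G) ≤ 4. For the lower bound: the 5 vertex sets {5,6}, {1,3}, {4,7}, {2}, {8} are disjoint, each induces a connected subgraph, and every pair is joined by at least one edge of G. Contracting each set to a single vertex therefore yields K_{5} as a minor, and since treewidth is minor-monotone, tw(G) ≥ tw(K_{5}) = 4. The upper and lower bounds meet at 4, so that is the treewidth.

Treewidth 4.
One optimal decomposition is:
Bags: B1 = {1, 2, 5, 6, 7}  B2 = {1, 2, 3, 5, 7}  B3 = {1, 2, 4, 5, 7}  B4 = {1, 2, 5, 7, 8}
Tree: B1–B2, B2–B3, B3–B4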